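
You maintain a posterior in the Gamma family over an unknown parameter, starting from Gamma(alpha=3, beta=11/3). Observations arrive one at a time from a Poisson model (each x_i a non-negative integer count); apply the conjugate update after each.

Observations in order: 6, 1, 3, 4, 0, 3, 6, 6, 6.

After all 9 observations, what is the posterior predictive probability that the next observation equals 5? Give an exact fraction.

5424493390397862378968918031596902049088416058623913819573904736256/54565982855941191947249368879497196495421462536627690767330656099281

obs 1: x=6 → posterior Gamma(9, 14/3)
obs 2: x=1 → posterior Gamma(10, 17/3)
obs 3: x=3 → posterior Gamma(13, 20/3)
obs 4: x=4 → posterior Gamma(17, 23/3)
obs 5: x=0 → posterior Gamma(17, 26/3)
obs 6: x=3 → posterior Gamma(20, 29/3)
obs 7: x=6 → posterior Gamma(26, 32/3)
obs 8: x=6 → posterior Gamma(32, 35/3)
obs 9: x=6 → posterior Gamma(38, 38/3)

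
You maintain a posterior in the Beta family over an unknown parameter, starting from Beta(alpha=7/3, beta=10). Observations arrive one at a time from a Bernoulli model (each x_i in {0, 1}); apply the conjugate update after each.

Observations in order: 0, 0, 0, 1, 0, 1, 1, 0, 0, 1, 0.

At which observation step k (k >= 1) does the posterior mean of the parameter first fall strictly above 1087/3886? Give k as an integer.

k = 10

obs 1: x=0 → posterior Beta(7/3, 11)
obs 2: x=0 → posterior Beta(7/3, 12)
obs 3: x=0 → posterior Beta(7/3, 13)
obs 4: x=1 → posterior Beta(10/3, 13)
obs 5: x=0 → posterior Beta(10/3, 14)
obs 6: x=1 → posterior Beta(13/3, 14)
obs 7: x=1 → posterior Beta(16/3, 14)
obs 8: x=0 → posterior Beta(16/3, 15)
obs 9: x=0 → posterior Beta(16/3, 16)
obs 10: x=1 → posterior Beta(19/3, 16)
obs 11: x=0 → posterior Beta(19/3, 17)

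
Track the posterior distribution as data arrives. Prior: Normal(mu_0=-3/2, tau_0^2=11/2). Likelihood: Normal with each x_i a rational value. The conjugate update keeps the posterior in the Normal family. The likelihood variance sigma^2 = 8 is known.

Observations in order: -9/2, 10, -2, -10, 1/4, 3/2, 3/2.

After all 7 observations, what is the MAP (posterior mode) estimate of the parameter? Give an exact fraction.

-239/372

obs 1: x=-9/2 → posterior Normal(-49/18, 88/27)
obs 2: x=10 → posterior Normal(73/76, 44/19)
obs 3: x=-2 → posterior Normal(29/98, 88/49)
obs 4: x=-10 → posterior Normal(-191/120, 22/15)
obs 5: x=1/4 → posterior Normal(-371/284, 88/71)
obs 6: x=3/2 → posterior Normal(-305/328, 44/41)
obs 7: x=3/2 → posterior Normal(-239/372, 88/93)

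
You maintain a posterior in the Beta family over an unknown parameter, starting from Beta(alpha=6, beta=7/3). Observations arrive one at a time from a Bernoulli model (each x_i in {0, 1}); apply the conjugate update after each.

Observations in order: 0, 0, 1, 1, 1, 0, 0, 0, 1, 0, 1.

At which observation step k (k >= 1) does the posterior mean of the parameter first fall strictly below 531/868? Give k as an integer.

obs 1: x=0 → posterior Beta(6, 10/3)
obs 2: x=0 → posterior Beta(6, 13/3)
obs 3: x=1 → posterior Beta(7, 13/3)
obs 4: x=1 → posterior Beta(8, 13/3)
obs 5: x=1 → posterior Beta(9, 13/3)
obs 6: x=0 → posterior Beta(9, 16/3)
obs 7: x=0 → posterior Beta(9, 19/3)
obs 8: x=0 → posterior Beta(9, 22/3)
obs 9: x=1 → posterior Beta(10, 22/3)
obs 10: x=0 → posterior Beta(10, 25/3)
obs 11: x=1 → posterior Beta(11, 25/3)

k = 2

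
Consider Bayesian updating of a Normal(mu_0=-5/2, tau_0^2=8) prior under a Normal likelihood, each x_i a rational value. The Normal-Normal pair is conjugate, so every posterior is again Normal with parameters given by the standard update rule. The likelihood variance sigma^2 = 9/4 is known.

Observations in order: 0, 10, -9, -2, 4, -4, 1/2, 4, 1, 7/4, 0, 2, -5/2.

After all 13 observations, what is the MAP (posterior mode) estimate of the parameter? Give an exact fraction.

obs 1: x=0 → posterior Normal(-45/82, 72/41)
obs 2: x=10 → posterior Normal(595/146, 72/73)
obs 3: x=-9 → posterior Normal(19/210, 24/35)
obs 4: x=-2 → posterior Normal(-109/274, 72/137)
obs 5: x=4 → posterior Normal(147/338, 72/169)
obs 6: x=-4 → posterior Normal(-109/402, 24/67)
obs 7: x=1/2 → posterior Normal(-77/466, 72/233)
obs 8: x=4 → posterior Normal(179/530, 72/265)
obs 9: x=1 → posterior Normal(9/22, 8/33)
obs 10: x=7/4 → posterior Normal(355/658, 72/329)
obs 11: x=0 → posterior Normal(355/722, 72/361)
obs 12: x=2 → posterior Normal(161/262, 24/131)
obs 13: x=-5/2 → posterior Normal(19/50, 72/425)

19/50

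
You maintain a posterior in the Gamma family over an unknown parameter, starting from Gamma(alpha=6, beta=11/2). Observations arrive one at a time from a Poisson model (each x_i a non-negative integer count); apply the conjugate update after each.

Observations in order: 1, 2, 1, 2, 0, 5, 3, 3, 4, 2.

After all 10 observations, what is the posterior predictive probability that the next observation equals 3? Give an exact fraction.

638717483601256571354462771409961455387480385160/3912425457204879631503516058626198046646581314561

obs 1: x=1 → posterior Gamma(7, 13/2)
obs 2: x=2 → posterior Gamma(9, 15/2)
obs 3: x=1 → posterior Gamma(10, 17/2)
obs 4: x=2 → posterior Gamma(12, 19/2)
obs 5: x=0 → posterior Gamma(12, 21/2)
obs 6: x=5 → posterior Gamma(17, 23/2)
obs 7: x=3 → posterior Gamma(20, 25/2)
obs 8: x=3 → posterior Gamma(23, 27/2)
obs 9: x=4 → posterior Gamma(27, 29/2)
obs 10: x=2 → posterior Gamma(29, 31/2)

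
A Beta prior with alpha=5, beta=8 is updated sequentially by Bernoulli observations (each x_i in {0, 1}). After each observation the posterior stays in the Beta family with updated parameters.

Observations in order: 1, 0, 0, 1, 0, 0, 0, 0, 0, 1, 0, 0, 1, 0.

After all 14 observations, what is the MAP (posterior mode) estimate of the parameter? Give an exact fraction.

obs 1: x=1 → posterior Beta(6, 8)
obs 2: x=0 → posterior Beta(6, 9)
obs 3: x=0 → posterior Beta(6, 10)
obs 4: x=1 → posterior Beta(7, 10)
obs 5: x=0 → posterior Beta(7, 11)
obs 6: x=0 → posterior Beta(7, 12)
obs 7: x=0 → posterior Beta(7, 13)
obs 8: x=0 → posterior Beta(7, 14)
obs 9: x=0 → posterior Beta(7, 15)
obs 10: x=1 → posterior Beta(8, 15)
obs 11: x=0 → posterior Beta(8, 16)
obs 12: x=0 → posterior Beta(8, 17)
obs 13: x=1 → posterior Beta(9, 17)
obs 14: x=0 → posterior Beta(9, 18)

8/25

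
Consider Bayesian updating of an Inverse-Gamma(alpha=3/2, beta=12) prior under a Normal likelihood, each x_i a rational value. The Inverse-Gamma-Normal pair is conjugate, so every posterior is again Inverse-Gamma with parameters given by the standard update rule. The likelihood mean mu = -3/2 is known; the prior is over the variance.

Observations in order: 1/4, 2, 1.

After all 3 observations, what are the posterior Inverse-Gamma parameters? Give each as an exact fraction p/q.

obs 1: x=1/4 → posterior Inverse-Gamma(2, 433/32)
obs 2: x=2 → posterior Inverse-Gamma(5/2, 629/32)
obs 3: x=1 → posterior Inverse-Gamma(3, 729/32)

alpha=3, beta=729/32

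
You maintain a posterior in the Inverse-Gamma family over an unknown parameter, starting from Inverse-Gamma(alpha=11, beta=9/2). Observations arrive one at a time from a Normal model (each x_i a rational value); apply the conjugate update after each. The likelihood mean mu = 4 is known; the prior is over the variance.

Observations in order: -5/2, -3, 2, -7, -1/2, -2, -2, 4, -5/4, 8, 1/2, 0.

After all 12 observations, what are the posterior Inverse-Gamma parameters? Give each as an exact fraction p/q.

obs 1: x=-5/2 → posterior Inverse-Gamma(23/2, 205/8)
obs 2: x=-3 → posterior Inverse-Gamma(12, 401/8)
obs 3: x=2 → posterior Inverse-Gamma(25/2, 417/8)
obs 4: x=-7 → posterior Inverse-Gamma(13, 901/8)
obs 5: x=-1/2 → posterior Inverse-Gamma(27/2, 491/4)
obs 6: x=-2 → posterior Inverse-Gamma(14, 563/4)
obs 7: x=-2 → posterior Inverse-Gamma(29/2, 635/4)
obs 8: x=4 → posterior Inverse-Gamma(15, 635/4)
obs 9: x=-5/4 → posterior Inverse-Gamma(31/2, 5521/32)
obs 10: x=8 → posterior Inverse-Gamma(16, 5777/32)
obs 11: x=1/2 → posterior Inverse-Gamma(33/2, 5973/32)
obs 12: x=0 → posterior Inverse-Gamma(17, 6229/32)

alpha=17, beta=6229/32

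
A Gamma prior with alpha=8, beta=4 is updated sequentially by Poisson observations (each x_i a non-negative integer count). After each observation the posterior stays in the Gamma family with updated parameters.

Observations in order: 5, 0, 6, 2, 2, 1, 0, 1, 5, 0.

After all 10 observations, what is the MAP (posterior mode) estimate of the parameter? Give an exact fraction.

obs 1: x=5 → posterior Gamma(13, 5)
obs 2: x=0 → posterior Gamma(13, 6)
obs 3: x=6 → posterior Gamma(19, 7)
obs 4: x=2 → posterior Gamma(21, 8)
obs 5: x=2 → posterior Gamma(23, 9)
obs 6: x=1 → posterior Gamma(24, 10)
obs 7: x=0 → posterior Gamma(24, 11)
obs 8: x=1 → posterior Gamma(25, 12)
obs 9: x=5 → posterior Gamma(30, 13)
obs 10: x=0 → posterior Gamma(30, 14)

29/14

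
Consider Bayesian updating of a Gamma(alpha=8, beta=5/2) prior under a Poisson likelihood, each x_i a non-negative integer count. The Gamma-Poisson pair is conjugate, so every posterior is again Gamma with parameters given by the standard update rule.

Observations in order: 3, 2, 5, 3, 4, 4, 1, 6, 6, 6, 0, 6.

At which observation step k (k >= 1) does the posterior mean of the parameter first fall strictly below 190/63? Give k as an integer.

obs 1: x=3 → posterior Gamma(11, 7/2)
obs 2: x=2 → posterior Gamma(13, 9/2)
obs 3: x=5 → posterior Gamma(18, 11/2)
obs 4: x=3 → posterior Gamma(21, 13/2)
obs 5: x=4 → posterior Gamma(25, 15/2)
obs 6: x=4 → posterior Gamma(29, 17/2)
obs 7: x=1 → posterior Gamma(30, 19/2)
obs 8: x=6 → posterior Gamma(36, 21/2)
obs 9: x=6 → posterior Gamma(42, 23/2)
obs 10: x=6 → posterior Gamma(48, 25/2)
obs 11: x=0 → posterior Gamma(48, 27/2)
obs 12: x=6 → posterior Gamma(54, 29/2)

k = 2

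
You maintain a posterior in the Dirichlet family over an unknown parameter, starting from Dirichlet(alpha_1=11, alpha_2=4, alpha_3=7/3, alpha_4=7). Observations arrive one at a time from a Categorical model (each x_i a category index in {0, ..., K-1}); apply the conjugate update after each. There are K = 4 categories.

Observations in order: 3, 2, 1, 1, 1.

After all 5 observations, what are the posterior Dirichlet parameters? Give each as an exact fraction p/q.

obs 1: x=3 → posterior Dirichlet(11, 4, 7/3, 8)
obs 2: x=2 → posterior Dirichlet(11, 4, 10/3, 8)
obs 3: x=1 → posterior Dirichlet(11, 5, 10/3, 8)
obs 4: x=1 → posterior Dirichlet(11, 6, 10/3, 8)
obs 5: x=1 → posterior Dirichlet(11, 7, 10/3, 8)

alpha_1=11, alpha_2=7, alpha_3=10/3, alpha_4=8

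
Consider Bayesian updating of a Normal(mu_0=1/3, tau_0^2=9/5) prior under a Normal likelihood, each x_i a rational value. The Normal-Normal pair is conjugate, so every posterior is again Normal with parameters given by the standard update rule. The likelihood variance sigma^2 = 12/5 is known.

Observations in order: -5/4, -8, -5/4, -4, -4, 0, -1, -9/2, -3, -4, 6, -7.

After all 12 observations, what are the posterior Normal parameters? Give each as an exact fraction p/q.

mu_0=-71/30, tau_0^2=9/50

obs 1: x=-5/4 → posterior Normal(-29/84, 36/35)
obs 2: x=-8 → posterior Normal(-317/120, 18/25)
obs 3: x=-5/4 → posterior Normal(-181/78, 36/65)
obs 4: x=-4 → posterior Normal(-253/96, 9/20)
obs 5: x=-4 → posterior Normal(-325/114, 36/95)
obs 6: x=0 → posterior Normal(-325/132, 18/55)
obs 7: x=-1 → posterior Normal(-343/150, 36/125)
obs 8: x=-9/2 → posterior Normal(-53/21, 9/35)
obs 9: x=-3 → posterior Normal(-239/93, 36/155)
obs 10: x=-4 → posterior Normal(-275/102, 18/85)
obs 11: x=6 → posterior Normal(-221/111, 36/185)
obs 12: x=-7 → posterior Normal(-71/30, 9/50)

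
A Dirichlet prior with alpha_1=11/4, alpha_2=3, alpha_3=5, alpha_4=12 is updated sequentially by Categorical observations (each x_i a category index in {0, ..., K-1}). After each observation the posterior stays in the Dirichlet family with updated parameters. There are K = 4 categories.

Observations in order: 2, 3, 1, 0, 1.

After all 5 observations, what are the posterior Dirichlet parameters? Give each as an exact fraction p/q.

alpha_1=15/4, alpha_2=5, alpha_3=6, alpha_4=13

obs 1: x=2 → posterior Dirichlet(11/4, 3, 6, 12)
obs 2: x=3 → posterior Dirichlet(11/4, 3, 6, 13)
obs 3: x=1 → posterior Dirichlet(11/4, 4, 6, 13)
obs 4: x=0 → posterior Dirichlet(15/4, 4, 6, 13)
obs 5: x=1 → posterior Dirichlet(15/4, 5, 6, 13)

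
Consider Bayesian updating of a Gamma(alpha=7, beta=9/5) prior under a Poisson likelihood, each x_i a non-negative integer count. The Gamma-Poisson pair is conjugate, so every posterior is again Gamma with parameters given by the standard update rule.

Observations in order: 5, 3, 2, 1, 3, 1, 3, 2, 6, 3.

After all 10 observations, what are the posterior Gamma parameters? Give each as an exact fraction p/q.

alpha=36, beta=59/5

obs 1: x=5 → posterior Gamma(12, 14/5)
obs 2: x=3 → posterior Gamma(15, 19/5)
obs 3: x=2 → posterior Gamma(17, 24/5)
obs 4: x=1 → posterior Gamma(18, 29/5)
obs 5: x=3 → posterior Gamma(21, 34/5)
obs 6: x=1 → posterior Gamma(22, 39/5)
obs 7: x=3 → posterior Gamma(25, 44/5)
obs 8: x=2 → posterior Gamma(27, 49/5)
obs 9: x=6 → posterior Gamma(33, 54/5)
obs 10: x=3 → posterior Gamma(36, 59/5)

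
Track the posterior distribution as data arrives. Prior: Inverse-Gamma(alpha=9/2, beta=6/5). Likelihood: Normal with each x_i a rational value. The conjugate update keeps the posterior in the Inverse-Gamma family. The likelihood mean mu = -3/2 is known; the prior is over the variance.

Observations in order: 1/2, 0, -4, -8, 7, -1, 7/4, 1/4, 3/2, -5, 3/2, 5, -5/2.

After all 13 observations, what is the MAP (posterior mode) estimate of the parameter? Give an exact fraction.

8671/960

obs 1: x=1/2 → posterior Inverse-Gamma(5, 16/5)
obs 2: x=0 → posterior Inverse-Gamma(11/2, 173/40)
obs 3: x=-4 → posterior Inverse-Gamma(6, 149/20)
obs 4: x=-8 → posterior Inverse-Gamma(13/2, 1143/40)
obs 5: x=7 → posterior Inverse-Gamma(7, 647/10)
obs 6: x=-1 → posterior Inverse-Gamma(15/2, 2593/40)
obs 7: x=7/4 → posterior Inverse-Gamma(8, 11217/160)
obs 8: x=1/4 → posterior Inverse-Gamma(17/2, 5731/80)
obs 9: x=3/2 → posterior Inverse-Gamma(9, 6091/80)
obs 10: x=-5 → posterior Inverse-Gamma(19/2, 6581/80)
obs 11: x=3/2 → posterior Inverse-Gamma(10, 6941/80)
obs 12: x=5 → posterior Inverse-Gamma(21/2, 8631/80)
obs 13: x=-5/2 → posterior Inverse-Gamma(11, 8671/80)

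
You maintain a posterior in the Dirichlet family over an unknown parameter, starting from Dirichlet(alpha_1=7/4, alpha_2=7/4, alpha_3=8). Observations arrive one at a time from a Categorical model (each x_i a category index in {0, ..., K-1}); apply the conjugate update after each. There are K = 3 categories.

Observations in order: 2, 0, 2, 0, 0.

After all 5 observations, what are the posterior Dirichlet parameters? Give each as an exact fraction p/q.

obs 1: x=2 → posterior Dirichlet(7/4, 7/4, 9)
obs 2: x=0 → posterior Dirichlet(11/4, 7/4, 9)
obs 3: x=2 → posterior Dirichlet(11/4, 7/4, 10)
obs 4: x=0 → posterior Dirichlet(15/4, 7/4, 10)
obs 5: x=0 → posterior Dirichlet(19/4, 7/4, 10)

alpha_1=19/4, alpha_2=7/4, alpha_3=10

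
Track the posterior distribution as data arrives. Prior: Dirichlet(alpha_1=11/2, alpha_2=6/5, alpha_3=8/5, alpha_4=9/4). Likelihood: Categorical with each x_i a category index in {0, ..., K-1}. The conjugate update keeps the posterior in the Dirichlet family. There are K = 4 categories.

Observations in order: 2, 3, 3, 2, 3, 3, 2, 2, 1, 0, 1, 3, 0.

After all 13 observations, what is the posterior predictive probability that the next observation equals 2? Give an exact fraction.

obs 1: x=2 → posterior Dirichlet(11/2, 6/5, 13/5, 9/4)
obs 2: x=3 → posterior Dirichlet(11/2, 6/5, 13/5, 13/4)
obs 3: x=3 → posterior Dirichlet(11/2, 6/5, 13/5, 17/4)
obs 4: x=2 → posterior Dirichlet(11/2, 6/5, 18/5, 17/4)
obs 5: x=3 → posterior Dirichlet(11/2, 6/5, 18/5, 21/4)
obs 6: x=3 → posterior Dirichlet(11/2, 6/5, 18/5, 25/4)
obs 7: x=2 → posterior Dirichlet(11/2, 6/5, 23/5, 25/4)
obs 8: x=2 → posterior Dirichlet(11/2, 6/5, 28/5, 25/4)
obs 9: x=1 → posterior Dirichlet(11/2, 11/5, 28/5, 25/4)
obs 10: x=0 → posterior Dirichlet(13/2, 11/5, 28/5, 25/4)
obs 11: x=1 → posterior Dirichlet(13/2, 16/5, 28/5, 25/4)
obs 12: x=3 → posterior Dirichlet(13/2, 16/5, 28/5, 29/4)
obs 13: x=0 → posterior Dirichlet(15/2, 16/5, 28/5, 29/4)

112/471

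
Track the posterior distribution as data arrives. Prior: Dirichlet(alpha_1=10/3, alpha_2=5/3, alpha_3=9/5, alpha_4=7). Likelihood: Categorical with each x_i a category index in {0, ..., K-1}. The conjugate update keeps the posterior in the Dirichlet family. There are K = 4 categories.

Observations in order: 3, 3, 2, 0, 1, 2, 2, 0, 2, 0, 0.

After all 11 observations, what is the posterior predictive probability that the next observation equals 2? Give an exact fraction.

29/124

obs 1: x=3 → posterior Dirichlet(10/3, 5/3, 9/5, 8)
obs 2: x=3 → posterior Dirichlet(10/3, 5/3, 9/5, 9)
obs 3: x=2 → posterior Dirichlet(10/3, 5/3, 14/5, 9)
obs 4: x=0 → posterior Dirichlet(13/3, 5/3, 14/5, 9)
obs 5: x=1 → posterior Dirichlet(13/3, 8/3, 14/5, 9)
obs 6: x=2 → posterior Dirichlet(13/3, 8/3, 19/5, 9)
obs 7: x=2 → posterior Dirichlet(13/3, 8/3, 24/5, 9)
obs 8: x=0 → posterior Dirichlet(16/3, 8/3, 24/5, 9)
obs 9: x=2 → posterior Dirichlet(16/3, 8/3, 29/5, 9)
obs 10: x=0 → posterior Dirichlet(19/3, 8/3, 29/5, 9)
obs 11: x=0 → posterior Dirichlet(22/3, 8/3, 29/5, 9)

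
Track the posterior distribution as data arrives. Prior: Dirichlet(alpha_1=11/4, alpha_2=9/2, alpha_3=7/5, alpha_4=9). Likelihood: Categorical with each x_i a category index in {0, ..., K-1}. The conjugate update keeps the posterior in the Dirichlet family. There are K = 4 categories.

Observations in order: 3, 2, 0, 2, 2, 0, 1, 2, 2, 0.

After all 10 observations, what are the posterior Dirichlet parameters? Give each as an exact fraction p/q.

alpha_1=23/4, alpha_2=11/2, alpha_3=32/5, alpha_4=10

obs 1: x=3 → posterior Dirichlet(11/4, 9/2, 7/5, 10)
obs 2: x=2 → posterior Dirichlet(11/4, 9/2, 12/5, 10)
obs 3: x=0 → posterior Dirichlet(15/4, 9/2, 12/5, 10)
obs 4: x=2 → posterior Dirichlet(15/4, 9/2, 17/5, 10)
obs 5: x=2 → posterior Dirichlet(15/4, 9/2, 22/5, 10)
obs 6: x=0 → posterior Dirichlet(19/4, 9/2, 22/5, 10)
obs 7: x=1 → posterior Dirichlet(19/4, 11/2, 22/5, 10)
obs 8: x=2 → posterior Dirichlet(19/4, 11/2, 27/5, 10)
obs 9: x=2 → posterior Dirichlet(19/4, 11/2, 32/5, 10)
obs 10: x=0 → posterior Dirichlet(23/4, 11/2, 32/5, 10)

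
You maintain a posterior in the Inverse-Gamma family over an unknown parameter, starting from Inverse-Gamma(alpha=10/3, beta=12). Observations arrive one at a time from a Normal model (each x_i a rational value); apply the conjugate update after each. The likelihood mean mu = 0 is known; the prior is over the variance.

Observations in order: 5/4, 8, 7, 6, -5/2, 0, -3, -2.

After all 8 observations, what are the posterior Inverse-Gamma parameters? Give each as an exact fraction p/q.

obs 1: x=5/4 → posterior Inverse-Gamma(23/6, 409/32)
obs 2: x=8 → posterior Inverse-Gamma(13/3, 1433/32)
obs 3: x=7 → posterior Inverse-Gamma(29/6, 2217/32)
obs 4: x=6 → posterior Inverse-Gamma(16/3, 2793/32)
obs 5: x=-5/2 → posterior Inverse-Gamma(35/6, 2893/32)
obs 6: x=0 → posterior Inverse-Gamma(19/3, 2893/32)
obs 7: x=-3 → posterior Inverse-Gamma(41/6, 3037/32)
obs 8: x=-2 → posterior Inverse-Gamma(22/3, 3101/32)

alpha=22/3, beta=3101/32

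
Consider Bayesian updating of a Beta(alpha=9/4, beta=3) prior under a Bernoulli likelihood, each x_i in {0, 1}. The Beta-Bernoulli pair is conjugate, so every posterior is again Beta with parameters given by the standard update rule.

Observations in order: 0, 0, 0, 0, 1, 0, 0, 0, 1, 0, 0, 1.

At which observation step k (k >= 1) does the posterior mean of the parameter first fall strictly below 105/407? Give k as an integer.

obs 1: x=0 → posterior Beta(9/4, 4)
obs 2: x=0 → posterior Beta(9/4, 5)
obs 3: x=0 → posterior Beta(9/4, 6)
obs 4: x=0 → posterior Beta(9/4, 7)
obs 5: x=1 → posterior Beta(13/4, 7)
obs 6: x=0 → posterior Beta(13/4, 8)
obs 7: x=0 → posterior Beta(13/4, 9)
obs 8: x=0 → posterior Beta(13/4, 10)
obs 9: x=1 → posterior Beta(17/4, 10)
obs 10: x=0 → posterior Beta(17/4, 11)
obs 11: x=0 → posterior Beta(17/4, 12)
obs 12: x=1 → posterior Beta(21/4, 12)

k = 4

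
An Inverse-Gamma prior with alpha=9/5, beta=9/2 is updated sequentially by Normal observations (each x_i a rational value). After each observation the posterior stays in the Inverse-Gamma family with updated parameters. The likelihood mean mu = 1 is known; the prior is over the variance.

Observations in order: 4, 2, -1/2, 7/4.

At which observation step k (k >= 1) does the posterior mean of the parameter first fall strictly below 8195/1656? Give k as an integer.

k = 3

obs 1: x=4 → posterior Inverse-Gamma(23/10, 9)
obs 2: x=2 → posterior Inverse-Gamma(14/5, 19/2)
obs 3: x=-1/2 → posterior Inverse-Gamma(33/10, 85/8)
obs 4: x=7/4 → posterior Inverse-Gamma(19/5, 349/32)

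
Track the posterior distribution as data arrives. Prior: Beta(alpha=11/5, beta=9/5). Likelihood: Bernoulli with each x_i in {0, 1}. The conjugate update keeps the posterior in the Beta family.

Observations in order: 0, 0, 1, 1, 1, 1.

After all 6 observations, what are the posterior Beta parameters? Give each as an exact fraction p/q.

obs 1: x=0 → posterior Beta(11/5, 14/5)
obs 2: x=0 → posterior Beta(11/5, 19/5)
obs 3: x=1 → posterior Beta(16/5, 19/5)
obs 4: x=1 → posterior Beta(21/5, 19/5)
obs 5: x=1 → posterior Beta(26/5, 19/5)
obs 6: x=1 → posterior Beta(31/5, 19/5)

alpha=31/5, beta=19/5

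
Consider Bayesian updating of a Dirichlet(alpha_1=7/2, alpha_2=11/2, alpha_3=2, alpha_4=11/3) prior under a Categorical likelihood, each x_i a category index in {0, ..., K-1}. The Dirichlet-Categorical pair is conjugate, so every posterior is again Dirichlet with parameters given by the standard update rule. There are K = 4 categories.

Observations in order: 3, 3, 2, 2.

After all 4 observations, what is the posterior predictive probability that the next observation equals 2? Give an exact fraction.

3/14

obs 1: x=3 → posterior Dirichlet(7/2, 11/2, 2, 14/3)
obs 2: x=3 → posterior Dirichlet(7/2, 11/2, 2, 17/3)
obs 3: x=2 → posterior Dirichlet(7/2, 11/2, 3, 17/3)
obs 4: x=2 → posterior Dirichlet(7/2, 11/2, 4, 17/3)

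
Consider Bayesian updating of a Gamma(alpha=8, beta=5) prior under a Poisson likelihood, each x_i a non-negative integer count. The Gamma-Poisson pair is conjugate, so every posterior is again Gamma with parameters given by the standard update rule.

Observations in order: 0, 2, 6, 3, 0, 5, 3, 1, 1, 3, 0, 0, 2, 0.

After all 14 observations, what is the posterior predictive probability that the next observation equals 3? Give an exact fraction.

10722366519619994810320667050024725884364284397/68719476736000000000000000000000000000000000000

obs 1: x=0 → posterior Gamma(8, 6)
obs 2: x=2 → posterior Gamma(10, 7)
obs 3: x=6 → posterior Gamma(16, 8)
obs 4: x=3 → posterior Gamma(19, 9)
obs 5: x=0 → posterior Gamma(19, 10)
obs 6: x=5 → posterior Gamma(24, 11)
obs 7: x=3 → posterior Gamma(27, 12)
obs 8: x=1 → posterior Gamma(28, 13)
obs 9: x=1 → posterior Gamma(29, 14)
obs 10: x=3 → posterior Gamma(32, 15)
obs 11: x=0 → posterior Gamma(32, 16)
obs 12: x=0 → posterior Gamma(32, 17)
obs 13: x=2 → posterior Gamma(34, 18)
obs 14: x=0 → posterior Gamma(34, 19)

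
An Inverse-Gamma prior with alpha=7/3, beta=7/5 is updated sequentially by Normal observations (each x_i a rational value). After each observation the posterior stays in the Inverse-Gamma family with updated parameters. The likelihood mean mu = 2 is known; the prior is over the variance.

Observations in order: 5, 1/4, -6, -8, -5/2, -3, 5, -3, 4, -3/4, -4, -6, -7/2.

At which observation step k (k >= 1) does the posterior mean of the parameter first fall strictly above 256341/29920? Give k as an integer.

obs 1: x=5 → posterior Inverse-Gamma(17/6, 59/10)
obs 2: x=1/4 → posterior Inverse-Gamma(10/3, 1189/160)
obs 3: x=-6 → posterior Inverse-Gamma(23/6, 6309/160)
obs 4: x=-8 → posterior Inverse-Gamma(13/3, 14309/160)
obs 5: x=-5/2 → posterior Inverse-Gamma(29/6, 15929/160)
obs 6: x=-3 → posterior Inverse-Gamma(16/3, 17929/160)
obs 7: x=5 → posterior Inverse-Gamma(35/6, 18649/160)
obs 8: x=-3 → posterior Inverse-Gamma(19/3, 20649/160)
obs 9: x=4 → posterior Inverse-Gamma(41/6, 20969/160)
obs 10: x=-3/4 → posterior Inverse-Gamma(22/3, 10787/80)
obs 11: x=-4 → posterior Inverse-Gamma(47/6, 12227/80)
obs 12: x=-6 → posterior Inverse-Gamma(25/3, 14787/80)
obs 13: x=-7/2 → posterior Inverse-Gamma(53/6, 15997/80)

k = 3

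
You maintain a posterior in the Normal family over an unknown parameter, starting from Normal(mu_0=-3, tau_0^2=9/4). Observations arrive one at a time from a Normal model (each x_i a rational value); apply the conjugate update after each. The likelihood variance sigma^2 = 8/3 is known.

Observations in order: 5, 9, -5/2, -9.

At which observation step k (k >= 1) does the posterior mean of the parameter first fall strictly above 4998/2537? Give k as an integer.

k = 2

obs 1: x=5 → posterior Normal(39/59, 72/59)
obs 2: x=9 → posterior Normal(141/43, 36/43)
obs 3: x=-5/2 → posterior Normal(429/226, 72/113)
obs 4: x=-9 → posterior Normal(-57/280, 18/35)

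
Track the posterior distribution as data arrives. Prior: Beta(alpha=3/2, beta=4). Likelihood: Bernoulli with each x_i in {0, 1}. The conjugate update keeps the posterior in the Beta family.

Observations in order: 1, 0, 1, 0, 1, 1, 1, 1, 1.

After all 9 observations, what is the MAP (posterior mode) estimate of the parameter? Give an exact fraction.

obs 1: x=1 → posterior Beta(5/2, 4)
obs 2: x=0 → posterior Beta(5/2, 5)
obs 3: x=1 → posterior Beta(7/2, 5)
obs 4: x=0 → posterior Beta(7/2, 6)
obs 5: x=1 → posterior Beta(9/2, 6)
obs 6: x=1 → posterior Beta(11/2, 6)
obs 7: x=1 → posterior Beta(13/2, 6)
obs 8: x=1 → posterior Beta(15/2, 6)
obs 9: x=1 → posterior Beta(17/2, 6)

3/5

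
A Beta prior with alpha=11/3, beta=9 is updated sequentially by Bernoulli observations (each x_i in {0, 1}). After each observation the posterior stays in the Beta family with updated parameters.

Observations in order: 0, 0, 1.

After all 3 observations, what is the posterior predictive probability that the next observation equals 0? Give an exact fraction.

obs 1: x=0 → posterior Beta(11/3, 10)
obs 2: x=0 → posterior Beta(11/3, 11)
obs 3: x=1 → posterior Beta(14/3, 11)

33/47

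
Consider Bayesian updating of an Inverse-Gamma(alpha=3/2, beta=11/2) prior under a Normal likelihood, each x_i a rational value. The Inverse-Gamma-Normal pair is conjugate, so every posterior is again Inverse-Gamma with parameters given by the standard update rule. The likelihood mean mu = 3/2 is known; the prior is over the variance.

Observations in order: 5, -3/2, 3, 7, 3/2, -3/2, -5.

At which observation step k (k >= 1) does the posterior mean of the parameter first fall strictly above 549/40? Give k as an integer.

k = 7

obs 1: x=5 → posterior Inverse-Gamma(2, 93/8)
obs 2: x=-3/2 → posterior Inverse-Gamma(5/2, 129/8)
obs 3: x=3 → posterior Inverse-Gamma(3, 69/4)
obs 4: x=7 → posterior Inverse-Gamma(7/2, 259/8)
obs 5: x=3/2 → posterior Inverse-Gamma(4, 259/8)
obs 6: x=-3/2 → posterior Inverse-Gamma(9/2, 295/8)
obs 7: x=-5 → posterior Inverse-Gamma(5, 58)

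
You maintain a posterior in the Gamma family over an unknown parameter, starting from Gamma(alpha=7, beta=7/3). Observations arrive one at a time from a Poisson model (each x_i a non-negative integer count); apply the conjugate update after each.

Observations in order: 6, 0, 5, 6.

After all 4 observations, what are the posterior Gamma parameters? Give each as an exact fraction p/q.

obs 1: x=6 → posterior Gamma(13, 10/3)
obs 2: x=0 → posterior Gamma(13, 13/3)
obs 3: x=5 → posterior Gamma(18, 16/3)
obs 4: x=6 → posterior Gamma(24, 19/3)

alpha=24, beta=19/3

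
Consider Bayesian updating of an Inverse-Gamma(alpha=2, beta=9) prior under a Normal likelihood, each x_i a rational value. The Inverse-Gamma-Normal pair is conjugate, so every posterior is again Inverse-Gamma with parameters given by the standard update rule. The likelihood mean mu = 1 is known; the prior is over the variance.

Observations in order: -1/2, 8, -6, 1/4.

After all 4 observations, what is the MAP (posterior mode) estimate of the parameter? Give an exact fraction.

obs 1: x=-1/2 → posterior Inverse-Gamma(5/2, 81/8)
obs 2: x=8 → posterior Inverse-Gamma(3, 277/8)
obs 3: x=-6 → posterior Inverse-Gamma(7/2, 473/8)
obs 4: x=1/4 → posterior Inverse-Gamma(4, 1901/32)

1901/160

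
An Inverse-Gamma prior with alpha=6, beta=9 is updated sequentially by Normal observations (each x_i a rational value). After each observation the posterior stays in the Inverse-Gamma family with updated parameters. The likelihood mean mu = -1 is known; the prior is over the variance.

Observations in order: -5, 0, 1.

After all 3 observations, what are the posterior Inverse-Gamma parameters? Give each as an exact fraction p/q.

obs 1: x=-5 → posterior Inverse-Gamma(13/2, 17)
obs 2: x=0 → posterior Inverse-Gamma(7, 35/2)
obs 3: x=1 → posterior Inverse-Gamma(15/2, 39/2)

alpha=15/2, beta=39/2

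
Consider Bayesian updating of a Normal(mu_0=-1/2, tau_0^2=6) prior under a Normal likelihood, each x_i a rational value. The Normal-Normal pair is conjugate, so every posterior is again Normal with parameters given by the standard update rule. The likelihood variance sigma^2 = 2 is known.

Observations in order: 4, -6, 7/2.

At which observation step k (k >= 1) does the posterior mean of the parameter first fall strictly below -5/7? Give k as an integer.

obs 1: x=4 → posterior Normal(23/8, 3/2)
obs 2: x=-6 → posterior Normal(-13/14, 6/7)
obs 3: x=7/2 → posterior Normal(2/5, 3/5)

k = 2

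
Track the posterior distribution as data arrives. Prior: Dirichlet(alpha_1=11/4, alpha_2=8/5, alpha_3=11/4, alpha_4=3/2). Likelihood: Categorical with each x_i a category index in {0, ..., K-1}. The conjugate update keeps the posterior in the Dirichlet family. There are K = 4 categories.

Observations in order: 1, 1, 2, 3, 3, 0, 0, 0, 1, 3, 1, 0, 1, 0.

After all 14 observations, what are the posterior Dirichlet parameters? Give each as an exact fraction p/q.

alpha_1=31/4, alpha_2=33/5, alpha_3=15/4, alpha_4=9/2

obs 1: x=1 → posterior Dirichlet(11/4, 13/5, 11/4, 3/2)
obs 2: x=1 → posterior Dirichlet(11/4, 18/5, 11/4, 3/2)
obs 3: x=2 → posterior Dirichlet(11/4, 18/5, 15/4, 3/2)
obs 4: x=3 → posterior Dirichlet(11/4, 18/5, 15/4, 5/2)
obs 5: x=3 → posterior Dirichlet(11/4, 18/5, 15/4, 7/2)
obs 6: x=0 → posterior Dirichlet(15/4, 18/5, 15/4, 7/2)
obs 7: x=0 → posterior Dirichlet(19/4, 18/5, 15/4, 7/2)
obs 8: x=0 → posterior Dirichlet(23/4, 18/5, 15/4, 7/2)
obs 9: x=1 → posterior Dirichlet(23/4, 23/5, 15/4, 7/2)
obs 10: x=3 → posterior Dirichlet(23/4, 23/5, 15/4, 9/2)
obs 11: x=1 → posterior Dirichlet(23/4, 28/5, 15/4, 9/2)
obs 12: x=0 → posterior Dirichlet(27/4, 28/5, 15/4, 9/2)
obs 13: x=1 → posterior Dirichlet(27/4, 33/5, 15/4, 9/2)
obs 14: x=0 → posterior Dirichlet(31/4, 33/5, 15/4, 9/2)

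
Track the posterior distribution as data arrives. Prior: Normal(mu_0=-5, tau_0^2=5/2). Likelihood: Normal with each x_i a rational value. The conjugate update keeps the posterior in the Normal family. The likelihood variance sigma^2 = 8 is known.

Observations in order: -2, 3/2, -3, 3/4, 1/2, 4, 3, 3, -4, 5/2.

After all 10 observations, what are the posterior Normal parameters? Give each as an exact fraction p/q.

mu_0=-65/88, tau_0^2=20/33

obs 1: x=-2 → posterior Normal(-30/7, 40/21)
obs 2: x=3/2 → posterior Normal(-165/52, 20/13)
obs 3: x=-3 → posterior Normal(-195/62, 40/31)
obs 4: x=3/4 → posterior Normal(-125/48, 10/9)
obs 5: x=1/2 → posterior Normal(-365/164, 40/41)
obs 6: x=4 → posterior Normal(-285/184, 20/23)
obs 7: x=3 → posterior Normal(-75/68, 40/51)
obs 8: x=3 → posterior Normal(-165/224, 5/7)
obs 9: x=-4 → posterior Normal(-245/244, 40/61)
obs 10: x=5/2 → posterior Normal(-65/88, 20/33)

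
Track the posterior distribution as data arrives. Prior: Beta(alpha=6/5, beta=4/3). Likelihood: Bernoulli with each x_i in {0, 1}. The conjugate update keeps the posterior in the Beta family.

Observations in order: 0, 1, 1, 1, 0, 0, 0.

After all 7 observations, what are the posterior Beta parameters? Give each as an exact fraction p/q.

obs 1: x=0 → posterior Beta(6/5, 7/3)
obs 2: x=1 → posterior Beta(11/5, 7/3)
obs 3: x=1 → posterior Beta(16/5, 7/3)
obs 4: x=1 → posterior Beta(21/5, 7/3)
obs 5: x=0 → posterior Beta(21/5, 10/3)
obs 6: x=0 → posterior Beta(21/5, 13/3)
obs 7: x=0 → posterior Beta(21/5, 16/3)

alpha=21/5, beta=16/3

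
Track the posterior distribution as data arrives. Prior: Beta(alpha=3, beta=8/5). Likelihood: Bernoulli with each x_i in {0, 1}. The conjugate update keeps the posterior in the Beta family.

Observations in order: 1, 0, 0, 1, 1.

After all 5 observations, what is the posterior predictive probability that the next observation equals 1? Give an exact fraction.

5/8

obs 1: x=1 → posterior Beta(4, 8/5)
obs 2: x=0 → posterior Beta(4, 13/5)
obs 3: x=0 → posterior Beta(4, 18/5)
obs 4: x=1 → posterior Beta(5, 18/5)
obs 5: x=1 → posterior Beta(6, 18/5)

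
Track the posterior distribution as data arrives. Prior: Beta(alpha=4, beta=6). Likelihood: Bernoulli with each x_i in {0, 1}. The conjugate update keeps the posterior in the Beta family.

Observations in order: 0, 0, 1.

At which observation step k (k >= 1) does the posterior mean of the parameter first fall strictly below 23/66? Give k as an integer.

k = 2

obs 1: x=0 → posterior Beta(4, 7)
obs 2: x=0 → posterior Beta(4, 8)
obs 3: x=1 → posterior Beta(5, 8)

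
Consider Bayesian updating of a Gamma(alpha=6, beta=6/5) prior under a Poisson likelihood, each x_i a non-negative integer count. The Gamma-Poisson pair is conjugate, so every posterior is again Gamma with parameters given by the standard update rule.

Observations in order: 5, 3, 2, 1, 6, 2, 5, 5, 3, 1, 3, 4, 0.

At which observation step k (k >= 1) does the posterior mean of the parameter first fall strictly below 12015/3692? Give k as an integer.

k = 13

obs 1: x=5 → posterior Gamma(11, 11/5)
obs 2: x=3 → posterior Gamma(14, 16/5)
obs 3: x=2 → posterior Gamma(16, 21/5)
obs 4: x=1 → posterior Gamma(17, 26/5)
obs 5: x=6 → posterior Gamma(23, 31/5)
obs 6: x=2 → posterior Gamma(25, 36/5)
obs 7: x=5 → posterior Gamma(30, 41/5)
obs 8: x=5 → posterior Gamma(35, 46/5)
obs 9: x=3 → posterior Gamma(38, 51/5)
obs 10: x=1 → posterior Gamma(39, 56/5)
obs 11: x=3 → posterior Gamma(42, 61/5)
obs 12: x=4 → posterior Gamma(46, 66/5)
obs 13: x=0 → posterior Gamma(46, 71/5)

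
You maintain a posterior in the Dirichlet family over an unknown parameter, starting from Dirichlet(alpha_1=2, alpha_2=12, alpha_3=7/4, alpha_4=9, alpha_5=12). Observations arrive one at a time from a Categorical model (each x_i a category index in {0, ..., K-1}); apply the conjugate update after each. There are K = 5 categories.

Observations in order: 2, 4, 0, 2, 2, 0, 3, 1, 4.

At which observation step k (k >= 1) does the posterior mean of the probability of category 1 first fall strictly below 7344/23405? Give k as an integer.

obs 1: x=2 → posterior Dirichlet(2, 12, 11/4, 9, 12)
obs 2: x=4 → posterior Dirichlet(2, 12, 11/4, 9, 13)
obs 3: x=0 → posterior Dirichlet(3, 12, 11/4, 9, 13)
obs 4: x=2 → posterior Dirichlet(3, 12, 15/4, 9, 13)
obs 5: x=2 → posterior Dirichlet(3, 12, 19/4, 9, 13)
obs 6: x=0 → posterior Dirichlet(4, 12, 19/4, 9, 13)
obs 7: x=3 → posterior Dirichlet(4, 12, 19/4, 10, 13)
obs 8: x=1 → posterior Dirichlet(4, 13, 19/4, 10, 13)
obs 9: x=4 → posterior Dirichlet(4, 13, 19/4, 10, 14)

k = 2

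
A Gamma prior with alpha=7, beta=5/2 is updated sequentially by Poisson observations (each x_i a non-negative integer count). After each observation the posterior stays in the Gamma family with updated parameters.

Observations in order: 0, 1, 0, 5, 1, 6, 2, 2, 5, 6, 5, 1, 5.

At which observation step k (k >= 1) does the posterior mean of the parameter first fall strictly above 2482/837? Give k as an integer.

obs 1: x=0 → posterior Gamma(7, 7/2)
obs 2: x=1 → posterior Gamma(8, 9/2)
obs 3: x=0 → posterior Gamma(8, 11/2)
obs 4: x=5 → posterior Gamma(13, 13/2)
obs 5: x=1 → posterior Gamma(14, 15/2)
obs 6: x=6 → posterior Gamma(20, 17/2)
obs 7: x=2 → posterior Gamma(22, 19/2)
obs 8: x=2 → posterior Gamma(24, 21/2)
obs 9: x=5 → posterior Gamma(29, 23/2)
obs 10: x=6 → posterior Gamma(35, 25/2)
obs 11: x=5 → posterior Gamma(40, 27/2)
obs 12: x=1 → posterior Gamma(41, 29/2)
obs 13: x=5 → posterior Gamma(46, 31/2)

k = 13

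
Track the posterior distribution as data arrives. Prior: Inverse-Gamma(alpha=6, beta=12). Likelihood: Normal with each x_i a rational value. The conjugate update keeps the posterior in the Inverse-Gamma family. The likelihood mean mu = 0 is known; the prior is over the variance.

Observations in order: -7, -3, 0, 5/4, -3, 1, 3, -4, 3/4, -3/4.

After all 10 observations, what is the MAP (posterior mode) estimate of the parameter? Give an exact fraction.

obs 1: x=-7 → posterior Inverse-Gamma(13/2, 73/2)
obs 2: x=-3 → posterior Inverse-Gamma(7, 41)
obs 3: x=0 → posterior Inverse-Gamma(15/2, 41)
obs 4: x=5/4 → posterior Inverse-Gamma(8, 1337/32)
obs 5: x=-3 → posterior Inverse-Gamma(17/2, 1481/32)
obs 6: x=1 → posterior Inverse-Gamma(9, 1497/32)
obs 7: x=3 → posterior Inverse-Gamma(19/2, 1641/32)
obs 8: x=-4 → posterior Inverse-Gamma(10, 1897/32)
obs 9: x=3/4 → posterior Inverse-Gamma(21/2, 953/16)
obs 10: x=-3/4 → posterior Inverse-Gamma(11, 1915/32)

1915/384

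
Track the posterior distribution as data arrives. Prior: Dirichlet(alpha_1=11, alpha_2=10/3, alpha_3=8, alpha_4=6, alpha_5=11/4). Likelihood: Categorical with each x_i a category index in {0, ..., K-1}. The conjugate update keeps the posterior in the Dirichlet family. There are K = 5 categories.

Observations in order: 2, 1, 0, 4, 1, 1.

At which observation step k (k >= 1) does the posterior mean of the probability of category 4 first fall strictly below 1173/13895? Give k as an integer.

obs 1: x=2 → posterior Dirichlet(11, 10/3, 9, 6, 11/4)
obs 2: x=1 → posterior Dirichlet(11, 13/3, 9, 6, 11/4)
obs 3: x=0 → posterior Dirichlet(12, 13/3, 9, 6, 11/4)
obs 4: x=4 → posterior Dirichlet(12, 13/3, 9, 6, 15/4)
obs 5: x=1 → posterior Dirichlet(12, 16/3, 9, 6, 15/4)
obs 6: x=1 → posterior Dirichlet(12, 19/3, 9, 6, 15/4)

k = 2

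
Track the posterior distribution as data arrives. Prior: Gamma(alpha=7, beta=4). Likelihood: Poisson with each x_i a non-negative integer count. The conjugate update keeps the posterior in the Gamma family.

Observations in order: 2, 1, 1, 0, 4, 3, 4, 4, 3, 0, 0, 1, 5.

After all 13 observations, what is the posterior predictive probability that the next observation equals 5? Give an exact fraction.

744233072722766666304625564734775421106300267989/18057502958781399434624035801631564050117127307264

obs 1: x=2 → posterior Gamma(9, 5)
obs 2: x=1 → posterior Gamma(10, 6)
obs 3: x=1 → posterior Gamma(11, 7)
obs 4: x=0 → posterior Gamma(11, 8)
obs 5: x=4 → posterior Gamma(15, 9)
obs 6: x=3 → posterior Gamma(18, 10)
obs 7: x=4 → posterior Gamma(22, 11)
obs 8: x=4 → posterior Gamma(26, 12)
obs 9: x=3 → posterior Gamma(29, 13)
obs 10: x=0 → posterior Gamma(29, 14)
obs 11: x=0 → posterior Gamma(29, 15)
obs 12: x=1 → posterior Gamma(30, 16)
obs 13: x=5 → posterior Gamma(35, 17)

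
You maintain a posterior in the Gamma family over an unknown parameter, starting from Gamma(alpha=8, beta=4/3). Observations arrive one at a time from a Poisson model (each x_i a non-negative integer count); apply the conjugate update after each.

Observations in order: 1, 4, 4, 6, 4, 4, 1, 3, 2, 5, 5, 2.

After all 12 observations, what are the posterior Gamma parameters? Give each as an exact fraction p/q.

alpha=49, beta=40/3

obs 1: x=1 → posterior Gamma(9, 7/3)
obs 2: x=4 → posterior Gamma(13, 10/3)
obs 3: x=4 → posterior Gamma(17, 13/3)
obs 4: x=6 → posterior Gamma(23, 16/3)
obs 5: x=4 → posterior Gamma(27, 19/3)
obs 6: x=4 → posterior Gamma(31, 22/3)
obs 7: x=1 → posterior Gamma(32, 25/3)
obs 8: x=3 → posterior Gamma(35, 28/3)
obs 9: x=2 → posterior Gamma(37, 31/3)
obs 10: x=5 → posterior Gamma(42, 34/3)
obs 11: x=5 → posterior Gamma(47, 37/3)
obs 12: x=2 → posterior Gamma(49, 40/3)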